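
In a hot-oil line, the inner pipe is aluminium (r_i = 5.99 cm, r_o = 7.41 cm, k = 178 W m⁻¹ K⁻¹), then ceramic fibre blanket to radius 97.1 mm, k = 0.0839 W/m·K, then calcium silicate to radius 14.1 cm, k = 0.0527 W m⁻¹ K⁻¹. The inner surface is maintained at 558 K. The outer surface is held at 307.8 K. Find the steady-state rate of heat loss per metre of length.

Q' = 153 W/m

Resistance network (inner→outer):
  R'_aluminium = ln(0.0741/0.0599)/(2πk) = 0.2127/(2π·178) = 1.902×10^-4 m·K/W
  R'_ceramic fibre blanket = ln(0.0971/0.0741)/(2πk) = 0.2703/(2π·0.0839) = 0.5128 m·K/W
  R'_calcium silicate = ln(0.141/0.0971)/(2πk) = 0.3730/(2π·0.0527) = 1.127 m·K/W
ΣR = 1.902×10^-4 + 0.5128 + 1.127 = 1.640 m·K/W
Q' = ΔT/ΣR = (558 K − 307.8 K)/1.640 = 153 W/m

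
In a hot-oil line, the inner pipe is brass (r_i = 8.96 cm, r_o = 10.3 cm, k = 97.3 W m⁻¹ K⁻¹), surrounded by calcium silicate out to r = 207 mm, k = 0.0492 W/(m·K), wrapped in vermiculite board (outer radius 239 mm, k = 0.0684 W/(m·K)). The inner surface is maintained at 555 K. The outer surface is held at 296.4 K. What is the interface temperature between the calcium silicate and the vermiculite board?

T = 329.8 K

Series thermal resistances, inner to outer:
  R'_brass = ln(0.103/0.0896)/(2πk) = 0.1394/(2π·97.3) = 2.280×10^-4 m·K/W
  R'_calcium silicate = ln(0.207/0.103)/(2πk) = 0.6980/(2π·0.0492) = 2.258 m·K/W
  R'_vermiculite board = ln(0.239/0.207)/(2πk) = 0.1437/(2π·0.0684) = 0.3345 m·K/W
ΣR = 2.280×10^-4 + 2.258 + 0.3345 = 2.593 m·K/W
Q' = ΔT/ΣR = (555 K − 296.4 K)/2.593 = 99.73 W/m
From the inner boundary to the calcium silicate/vermiculite board interface, ΣR_partial = 2.258 m·K/W.
T_interface = T_in − Q'·ΣR_partial = 555 K − (99.73)(2.258) = 329.8 K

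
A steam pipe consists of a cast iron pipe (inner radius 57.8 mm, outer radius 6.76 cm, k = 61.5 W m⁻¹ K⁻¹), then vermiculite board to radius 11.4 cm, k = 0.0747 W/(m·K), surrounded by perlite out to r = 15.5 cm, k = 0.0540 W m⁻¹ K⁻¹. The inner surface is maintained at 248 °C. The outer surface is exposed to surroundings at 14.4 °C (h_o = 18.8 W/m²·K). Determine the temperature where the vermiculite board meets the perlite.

Treat each layer as a resistance in series:
  R'_cast iron = ln(0.0676/0.0578)/(2πk) = 0.1566/(2π·61.5) = 4.053×10^-4 m·K/W
  R'_vermiculite board = ln(0.114/0.0676)/(2πk) = 0.5226/(2π·0.0747) = 1.113 m·K/W
  R'_perlite = ln(0.155/0.114)/(2πk) = 0.3072/(2π·0.0540) = 0.9055 m·K/W
  R'_conv,out = 1/(2πr h) = 1/(2π·0.155·18.8) = 0.05462 m·K/W
ΣR = 4.053×10^-4 + 1.113 + 0.9055 + 0.05462 = 2.074 m·K/W
Q' = ΔT/ΣR = (248 °C − 14.4 °C)/2.074 = 112.6 W/m
From the inner boundary to the vermiculite board/perlite interface, ΣR_partial = 1.113 m·K/W.
T_interface = T_in − Q'·ΣR_partial = 248 °C − (112.6)(1.113) = 123 °C

T = 123 °C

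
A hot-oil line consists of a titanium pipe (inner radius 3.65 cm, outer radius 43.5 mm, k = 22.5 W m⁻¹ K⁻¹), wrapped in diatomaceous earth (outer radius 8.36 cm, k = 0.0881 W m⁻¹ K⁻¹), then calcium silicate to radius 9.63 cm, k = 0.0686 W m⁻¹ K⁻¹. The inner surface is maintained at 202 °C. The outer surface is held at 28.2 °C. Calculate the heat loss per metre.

Q' = 115 W/m

Series thermal resistances, inner to outer:
  R'_titanium = ln(0.0435/0.0365)/(2πk) = 0.1754/(2π·22.5) = 0.001241 m·K/W
  R'_diatomaceous earth = ln(0.0836/0.0435)/(2πk) = 0.6533/(2π·0.0881) = 1.180 m·K/W
  R'_calcium silicate = ln(0.0963/0.0836)/(2πk) = 0.1414/(2π·0.0686) = 0.3281 m·K/W
ΣR = 0.001241 + 1.180 + 0.3281 = 1.509 m·K/W
Q' = ΔT/ΣR = (202 °C − 28.2 °C)/1.509 = 115 W/m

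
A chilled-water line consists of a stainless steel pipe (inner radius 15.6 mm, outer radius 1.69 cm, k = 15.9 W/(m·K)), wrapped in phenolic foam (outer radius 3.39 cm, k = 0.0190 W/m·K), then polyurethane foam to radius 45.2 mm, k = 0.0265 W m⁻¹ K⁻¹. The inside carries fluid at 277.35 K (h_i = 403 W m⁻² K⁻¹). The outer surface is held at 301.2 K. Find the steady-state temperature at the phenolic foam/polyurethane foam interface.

T = 295.8 K

Resistance network (inner→outer):
  R'_conv,in = 1/(2πr h) = 1/(2π·0.0156·403) = 0.02532 m·K/W
  R'_stainless steel = ln(0.0169/0.0156)/(2πk) = 0.08004/(2π·15.9) = 8.012×10^-4 m·K/W
  R'_phenolic foam = ln(0.0339/0.0169)/(2πk) = 0.6961/(2π·0.0190) = 5.831 m·K/W
  R'_polyurethane foam = ln(0.0452/0.0339)/(2πk) = 0.2877/(2π·0.0265) = 1.728 m·K/W
ΣR = 0.02532 + 8.012×10^-4 + 5.831 + 1.728 = 7.585 m·K/W
Q' = ΔT/ΣR = (277.35 K − 301.2 K)/7.585 = -3.144 W/m
From the inner boundary to the phenolic foam/polyurethane foam interface, ΣR_partial = 5.857 m·K/W.
T_interface = T_in − Q'·ΣR_partial = 277.35 K − (-3.144)(5.857) = 295.8 K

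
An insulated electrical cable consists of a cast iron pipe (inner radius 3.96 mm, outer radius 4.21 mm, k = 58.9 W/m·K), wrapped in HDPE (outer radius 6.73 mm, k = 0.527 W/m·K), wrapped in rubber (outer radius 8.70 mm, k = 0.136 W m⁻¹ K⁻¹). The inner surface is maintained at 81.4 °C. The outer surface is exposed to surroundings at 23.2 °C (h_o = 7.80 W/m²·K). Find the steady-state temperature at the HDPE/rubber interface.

T = 78.4 °C

Treat each layer as a resistance in series:
  R'_cast iron = ln(0.00421/0.00396)/(2πk) = 0.06122/(2π·58.9) = 1.654×10^-4 m·K/W
  R'_HDPE = ln(0.00673/0.00421)/(2πk) = 0.4691/(2π·0.527) = 0.1417 m·K/W
  R'_rubber = ln(0.00870/0.00673)/(2πk) = 0.2567/(2π·0.136) = 0.3005 m·K/W
  R'_conv,out = 1/(2πr h) = 1/(2π·0.00870·7.80) = 2.345 m·K/W
ΣR = 1.654×10^-4 + 0.1417 + 0.3005 + 2.345 = 2.787 m·K/W
Q' = ΔT/ΣR = (81.4 °C − 23.2 °C)/2.787 = 20.88 W/m
From the inner boundary to the HDPE/rubber interface, ΣR_partial = 0.1419 m·K/W.
T_interface = T_in − Q'·ΣR_partial = 81.4 °C − (20.88)(0.1419) = 78.4 °C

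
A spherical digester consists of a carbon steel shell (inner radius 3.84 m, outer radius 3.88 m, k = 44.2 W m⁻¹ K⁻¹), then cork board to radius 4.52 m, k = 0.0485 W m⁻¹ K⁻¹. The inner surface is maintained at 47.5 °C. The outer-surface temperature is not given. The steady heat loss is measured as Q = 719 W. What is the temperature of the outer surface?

Series resistances:
  R_carbon steel = (1/3.84 − 1/3.88)/(4πk) = 0.002685/(4π·44.2) = 4.834×10^-6 K/W
  R_cork board = (1/3.88 − 1/4.52)/(4πk) = 0.03649/(4π·0.0485) = 0.05988 K/W
ΣR = 0.05988 K/W
ΔT = Q·ΣR = 719 × 0.05988 = 43.05 K
Heat flows outward, so T_out = T_in − ΔT = 47.5 − 43.05 = 4.45 °C

T_out = 4.45 °C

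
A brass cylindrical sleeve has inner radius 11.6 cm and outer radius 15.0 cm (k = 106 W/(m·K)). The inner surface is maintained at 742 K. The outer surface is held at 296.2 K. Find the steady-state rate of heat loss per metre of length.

Q' = 2πk·ΔT/ln(r₂/r₁) = 2π × 106 × 445.8 / ln(0.150/0.116) = 1.16×10^6 W/m

Q' = 1.16×10^6 W/m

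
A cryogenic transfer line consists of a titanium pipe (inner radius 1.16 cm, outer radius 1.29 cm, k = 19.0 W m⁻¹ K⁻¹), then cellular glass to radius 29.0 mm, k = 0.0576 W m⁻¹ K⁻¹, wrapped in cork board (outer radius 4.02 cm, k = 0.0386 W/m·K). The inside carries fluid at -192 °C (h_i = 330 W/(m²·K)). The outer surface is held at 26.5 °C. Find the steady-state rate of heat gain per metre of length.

Q' = 60.2 W/m

Series thermal resistances, inner to outer:
  R'_conv,in = 1/(2πr h) = 1/(2π·0.0116·330) = 0.04158 m·K/W
  R'_titanium = ln(0.0129/0.0116)/(2πk) = 0.1062/(2π·19.0) = 8.898×10^-4 m·K/W
  R'_cellular glass = ln(0.0290/0.0129)/(2πk) = 0.8101/(2π·0.0576) = 2.238 m·K/W
  R'_cork board = ln(0.0402/0.0290)/(2πk) = 0.3266/(2π·0.0386) = 1.347 m·K/W
ΣR = 0.04158 + 8.898×10^-4 + 2.238 + 1.347 = 3.627 m·K/W
Q' = ΔT/ΣR = (-192 °C − 26.5 °C)/3.627 = -60.2 W/m
(Negative Q' ⇒ heat flows inward; heat gain = 60.2 W/m.)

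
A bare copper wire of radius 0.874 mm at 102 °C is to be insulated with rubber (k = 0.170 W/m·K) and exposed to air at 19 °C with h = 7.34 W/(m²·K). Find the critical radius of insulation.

For a cylinder, r_cr = k_ins/h = 0.170/7.34 = 0.0232 m = 2.32 cm

r_cr = 2.32 cm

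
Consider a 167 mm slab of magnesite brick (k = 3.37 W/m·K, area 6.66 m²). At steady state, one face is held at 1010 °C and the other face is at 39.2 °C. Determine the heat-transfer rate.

Q = 130 kW

Q = kA·ΔT/L = 3.37 × 6.66 × |1010 °C − 39.2 °C| / 0.167 = 1.30×10^5 W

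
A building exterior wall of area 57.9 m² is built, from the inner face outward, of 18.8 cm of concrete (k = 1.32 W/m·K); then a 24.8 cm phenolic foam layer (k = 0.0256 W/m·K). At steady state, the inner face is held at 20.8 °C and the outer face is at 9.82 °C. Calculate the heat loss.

Q = 64.7 W

Series thermal resistances, inner to outer:
  R_concrete = L/(kA) = 0.188/(1.32·57.9) = 0.002460 K/W
  R_phenolic foam = L/(kA) = 0.248/(0.0256·57.9) = 0.1673 K/W
ΣR = 0.002460 + 0.1673 = 0.1698 K/W
Q = ΔT/ΣR = (20.8 °C − 9.82 °C)/0.1698 = 64.7 W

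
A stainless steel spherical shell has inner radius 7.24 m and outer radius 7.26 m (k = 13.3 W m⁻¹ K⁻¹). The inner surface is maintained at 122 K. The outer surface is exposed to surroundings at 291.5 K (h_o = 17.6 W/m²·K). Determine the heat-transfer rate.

Series thermal resistances, inner to outer:
  R_stainless steel = (1/7.24 − 1/7.26)/(4πk) = 3.805×10^-4/(4π·13.3) = 2.277×10^-6 K/W
  R_conv,out = 1/(4πr²h) = 1/(4π·7.26²·17.6) = 8.578×10^-5 K/W
ΣR = 2.277×10^-6 + 8.578×10^-5 = 8.806×10^-5 K/W
Q = ΔT/ΣR = (122 K − 291.5 K)/8.806×10^-5 = -1.92×10^6 W
(Negative Q ⇒ heat flows inward; heat gain = 1.92×10^6 W.)

Q = 1920 kW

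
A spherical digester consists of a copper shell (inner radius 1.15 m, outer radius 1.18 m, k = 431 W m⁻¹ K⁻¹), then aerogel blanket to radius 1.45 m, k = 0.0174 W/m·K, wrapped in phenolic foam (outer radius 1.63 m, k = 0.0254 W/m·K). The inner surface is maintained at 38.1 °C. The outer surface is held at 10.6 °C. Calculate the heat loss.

Q = 28.6 W

Treat each layer as a resistance in series:
  R_copper = (1/1.15 − 1/1.18)/(4πk) = 0.02211/(4π·431) = 4.082×10^-6 K/W
  R_aerogel blanket = (1/1.18 − 1/1.45)/(4πk) = 0.1578/(4π·0.0174) = 0.7217 K/W
  R_phenolic foam = (1/1.45 − 1/1.63)/(4πk) = 0.07616/(4π·0.0254) = 0.2386 K/W
ΣR = 4.082×10^-6 + 0.7217 + 0.2386 = 0.9603 K/W
Q = ΔT/ΣR = (38.1 °C − 10.6 °C)/0.9603 = 28.6 W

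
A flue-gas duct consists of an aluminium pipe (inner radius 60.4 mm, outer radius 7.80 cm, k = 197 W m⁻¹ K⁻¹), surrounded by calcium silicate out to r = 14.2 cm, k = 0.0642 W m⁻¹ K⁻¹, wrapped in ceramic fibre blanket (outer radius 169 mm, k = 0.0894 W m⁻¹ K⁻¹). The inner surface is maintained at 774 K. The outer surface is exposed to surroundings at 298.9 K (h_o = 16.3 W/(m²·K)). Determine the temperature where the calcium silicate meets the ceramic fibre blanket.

T = 393 K

Resistance network (inner→outer):
  R'_aluminium = ln(0.0780/0.0604)/(2πk) = 0.2557/(2π·197) = 2.066×10^-4 m·K/W
  R'_calcium silicate = ln(0.142/0.0780)/(2πk) = 0.5991/(2π·0.0642) = 1.485 m·K/W
  R'_ceramic fibre blanket = ln(0.169/0.142)/(2πk) = 0.1741/(2π·0.0894) = 0.3099 m·K/W
  R'_conv,out = 1/(2πr h) = 1/(2π·0.169·16.3) = 0.05778 m·K/W
ΣR = 2.066×10^-4 + 1.485 + 0.3099 + 0.05778 = 1.853 m·K/W
Q' = ΔT/ΣR = (774 K − 298.9 K)/1.853 = 256.4 W/m
From the inner boundary to the calcium silicate/ceramic fibre blanket interface, ΣR_partial = 1.485 m·K/W.
T_interface = T_in − Q'·ΣR_partial = 774 K − (256.4)(1.485) = 393 K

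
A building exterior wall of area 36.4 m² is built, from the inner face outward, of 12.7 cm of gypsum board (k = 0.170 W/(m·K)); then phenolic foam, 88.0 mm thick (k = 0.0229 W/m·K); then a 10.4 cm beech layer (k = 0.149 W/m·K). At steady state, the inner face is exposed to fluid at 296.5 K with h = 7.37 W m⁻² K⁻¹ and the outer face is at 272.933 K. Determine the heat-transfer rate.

Q = 158 W

Resistance network (inner→outer):
  R_conv,in = 1/(hA) = 1/(7.37·36.4) = 0.003728 K/W
  R_gypsum board = L/(kA) = 0.127/(0.170·36.4) = 0.02052 K/W
  R_phenolic foam = L/(kA) = 0.0880/(0.0229·36.4) = 0.1056 K/W
  R_beech = L/(kA) = 0.104/(0.149·36.4) = 0.01918 K/W
ΣR = 0.003728 + 0.02052 + 0.1056 + 0.01918 = 0.1490 K/W
Q = ΔT/ΣR = (296.5 K − 272.933 K)/0.1490 = 158 W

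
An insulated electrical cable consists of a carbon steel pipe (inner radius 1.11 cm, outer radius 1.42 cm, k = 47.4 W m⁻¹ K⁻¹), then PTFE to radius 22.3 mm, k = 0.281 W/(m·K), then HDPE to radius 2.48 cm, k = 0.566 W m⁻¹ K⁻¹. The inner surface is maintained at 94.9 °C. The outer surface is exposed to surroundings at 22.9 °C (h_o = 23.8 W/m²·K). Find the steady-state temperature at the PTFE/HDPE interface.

Resistance network (inner→outer):
  R'_carbon steel = ln(0.0142/0.0111)/(2πk) = 0.2463/(2π·47.4) = 8.270×10^-4 m·K/W
  R'_PTFE = ln(0.0223/0.0142)/(2πk) = 0.4513/(2π·0.281) = 0.2556 m·K/W
  R'_HDPE = ln(0.0248/0.0223)/(2πk) = 0.1063/(2π·0.566) = 0.02988 m·K/W
  R'_conv,out = 1/(2πr h) = 1/(2π·0.0248·23.8) = 0.2696 m·K/W
ΣR = 8.270×10^-4 + 0.2556 + 0.02988 + 0.2696 = 0.5559 m·K/W
Q' = ΔT/ΣR = (94.9 °C − 22.9 °C)/0.5559 = 129.5 W/m
From the inner boundary to the PTFE/HDPE interface, ΣR_partial = 0.2564 m·K/W.
T_interface = T_in − Q'·ΣR_partial = 94.9 °C − (129.5)(0.2564) = 61.7 °C

T = 61.7 °C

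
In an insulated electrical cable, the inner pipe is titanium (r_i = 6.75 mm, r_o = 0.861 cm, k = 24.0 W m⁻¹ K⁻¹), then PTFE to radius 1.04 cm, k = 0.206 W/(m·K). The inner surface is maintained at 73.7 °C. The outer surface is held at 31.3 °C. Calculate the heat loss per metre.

Treat each layer as a resistance in series:
  R'_titanium = ln(0.00861/0.00675)/(2πk) = 0.2434/(2π·24.0) = 0.001614 m·K/W
  R'_PTFE = ln(0.0104/0.00861)/(2πk) = 0.1889/(2π·0.206) = 0.1459 m·K/W
ΣR = 0.001614 + 0.1459 = 0.1475 m·K/W
Q' = ΔT/ΣR = (73.7 °C − 31.3 °C)/0.1475 = 287 W/m

Q' = 287 W/m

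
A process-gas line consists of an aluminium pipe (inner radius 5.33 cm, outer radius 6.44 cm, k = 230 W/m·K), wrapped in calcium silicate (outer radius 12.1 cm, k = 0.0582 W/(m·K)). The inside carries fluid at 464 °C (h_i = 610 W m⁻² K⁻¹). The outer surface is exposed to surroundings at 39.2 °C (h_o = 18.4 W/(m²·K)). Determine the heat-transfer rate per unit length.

Resistance network (inner→outer):
  R'_conv,in = 1/(2πr h) = 1/(2π·0.0533·610) = 0.004895 m·K/W
  R'_aluminium = ln(0.0644/0.0533)/(2πk) = 0.1892/(2π·230) = 1.309×10^-4 m·K/W
  R'_calcium silicate = ln(0.121/0.0644)/(2πk) = 0.6307/(2π·0.0582) = 1.725 m·K/W
  R'_conv,out = 1/(2πr h) = 1/(2π·0.121·18.4) = 0.07149 m·K/W
ΣR = 0.004895 + 1.309×10^-4 + 1.725 + 0.07149 = 1.802 m·K/W
Q' = ΔT/ΣR = (464 °C − 39.2 °C)/1.802 = 236 W/m

Q' = 236 W/m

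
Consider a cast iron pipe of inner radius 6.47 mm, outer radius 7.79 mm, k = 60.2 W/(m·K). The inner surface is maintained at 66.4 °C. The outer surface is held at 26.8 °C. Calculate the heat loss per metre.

Q' = 2πk·ΔT/ln(r₂/r₁) = 2π × 60.2 × 39.6 / ln(0.00779/0.00647) = 80700 W/m

Q' = 80700 W/m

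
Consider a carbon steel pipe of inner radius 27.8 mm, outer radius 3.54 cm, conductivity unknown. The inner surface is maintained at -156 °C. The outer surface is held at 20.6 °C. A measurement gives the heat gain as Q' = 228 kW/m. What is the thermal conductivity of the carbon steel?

k = 49.7 W/m·K

ΣR = ΔT/Q' = |-156 − 20.6|/2.28×10^5 = 7.746×10^-4 m·K/W
ln(r₂/r₁)/(2πk) = 7.746×10^-4 ⇒ k = 0.2417/(2π·7.746×10^-4) = 49.7 W/m·K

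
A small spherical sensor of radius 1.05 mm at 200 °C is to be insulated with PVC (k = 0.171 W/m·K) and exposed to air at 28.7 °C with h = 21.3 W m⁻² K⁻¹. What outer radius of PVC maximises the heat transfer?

r_cr = 1.61 cm

For a sphere, r_cr = 2k_ins/h = 2·0.171/21.3 = 0.0161 m = 1.61 cm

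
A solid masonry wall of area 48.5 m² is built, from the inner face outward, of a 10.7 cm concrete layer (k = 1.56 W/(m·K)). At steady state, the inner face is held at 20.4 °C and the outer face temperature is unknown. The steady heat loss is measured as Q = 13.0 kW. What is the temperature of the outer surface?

Series resistances:
  R_concrete = L/(kA) = 0.107/(1.56·48.5) = 0.001414 K/W
ΣR = 0.001414 K/W
ΔT = Q·ΣR = 13000 × 0.001414 = 18.38 K
Heat flows outward, so T_out = T_in − ΔT = 20.4 − 18.38 = 2.02 °C

T_out = 2.02 °C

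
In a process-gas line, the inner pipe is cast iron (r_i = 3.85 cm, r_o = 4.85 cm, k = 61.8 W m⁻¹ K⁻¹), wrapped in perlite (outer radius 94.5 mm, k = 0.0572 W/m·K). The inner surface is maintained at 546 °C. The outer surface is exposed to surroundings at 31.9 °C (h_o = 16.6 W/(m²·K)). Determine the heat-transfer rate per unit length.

Series thermal resistances, inner to outer:
  R'_cast iron = ln(0.0485/0.0385)/(2πk) = 0.2309/(2π·61.8) = 5.947×10^-4 m·K/W
  R'_perlite = ln(0.0945/0.0485)/(2πk) = 0.6670/(2π·0.0572) = 1.856 m·K/W
  R'_conv,out = 1/(2πr h) = 1/(2π·0.0945·16.6) = 0.1015 m·K/W
ΣR = 5.947×10^-4 + 1.856 + 0.1015 = 1.958 m·K/W
Q' = ΔT/ΣR = (546 °C − 31.9 °C)/1.958 = 263 W/m

Q' = 263 W/m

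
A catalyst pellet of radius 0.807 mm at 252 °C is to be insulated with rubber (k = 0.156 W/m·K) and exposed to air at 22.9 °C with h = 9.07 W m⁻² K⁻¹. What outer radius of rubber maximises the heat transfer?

For a sphere, r_cr = 2k_ins/h = 2·0.156/9.07 = 0.0344 m = 3.44 cm

r_cr = 3.44 cm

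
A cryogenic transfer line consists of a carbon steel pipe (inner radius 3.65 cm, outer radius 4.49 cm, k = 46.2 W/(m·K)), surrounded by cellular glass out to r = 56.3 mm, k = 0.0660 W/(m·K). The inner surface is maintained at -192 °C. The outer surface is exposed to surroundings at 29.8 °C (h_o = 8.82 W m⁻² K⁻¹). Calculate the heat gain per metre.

Q' = 256 W/m

Treat each layer as a resistance in series:
  R'_carbon steel = ln(0.0449/0.0365)/(2πk) = 0.2071/(2π·46.2) = 7.135×10^-4 m·K/W
  R'_cellular glass = ln(0.0563/0.0449)/(2πk) = 0.2263/(2π·0.0660) = 0.5456 m·K/W
  R'_conv,out = 1/(2πr h) = 1/(2π·0.0563·8.82) = 0.3205 m·K/W
ΣR = 7.135×10^-4 + 0.5456 + 0.3205 = 0.8668 m·K/W
Q' = ΔT/ΣR = (-192 °C − 29.8 °C)/0.8668 = -256 W/m
(Negative Q' ⇒ heat flows inward; heat gain = 256 W/m.)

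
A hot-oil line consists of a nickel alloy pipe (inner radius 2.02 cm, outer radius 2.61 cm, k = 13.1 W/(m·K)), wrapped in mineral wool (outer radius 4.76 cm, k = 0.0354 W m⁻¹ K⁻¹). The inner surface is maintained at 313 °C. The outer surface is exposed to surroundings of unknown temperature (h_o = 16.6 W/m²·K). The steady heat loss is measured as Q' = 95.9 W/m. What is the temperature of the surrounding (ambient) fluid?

Sum the resistances:
  R'_nickel alloy = ln(0.0261/0.0202)/(2πk) = 0.2563/(2π·13.1) = 0.003113 m·K/W
  R'_mineral wool = ln(0.0476/0.0261)/(2πk) = 0.6009/(2π·0.0354) = 2.702 m·K/W
  R'_conv,out = 1/(2πr h) = 1/(2π·0.0476·16.6) = 0.2014 m·K/W
ΣR = 2.906 m·K/W
ΔT = Q'·ΣR = 95.9 × 2.906 = 278.7 K
Heat flows outward, so T_out = T_in − ΔT = 313 − 278.7 = 34.3 °C

T_out = 34.3 °C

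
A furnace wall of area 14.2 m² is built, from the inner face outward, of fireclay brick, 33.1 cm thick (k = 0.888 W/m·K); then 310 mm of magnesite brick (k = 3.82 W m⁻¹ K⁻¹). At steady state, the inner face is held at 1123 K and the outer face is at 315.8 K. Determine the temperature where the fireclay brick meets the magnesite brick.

Resistance network (inner→outer):
  R_fireclay brick = L/(kA) = 0.331/(0.888·14.2) = 0.02625 K/W
  R_magnesite brick = L/(kA) = 0.310/(3.82·14.2) = 0.005715 K/W
ΣR = 0.02625 + 0.005715 = 0.03197 K/W
Q = ΔT/ΣR = (1123 K − 315.8 K)/0.03197 = 25250 W
From the inner boundary to the fireclay brick/magnesite brick interface, ΣR_partial = 0.02625 K/W.
T_interface = T_in − Q·ΣR_partial = 1123 K − (25250)(0.02625) = 460 K

T = 460 K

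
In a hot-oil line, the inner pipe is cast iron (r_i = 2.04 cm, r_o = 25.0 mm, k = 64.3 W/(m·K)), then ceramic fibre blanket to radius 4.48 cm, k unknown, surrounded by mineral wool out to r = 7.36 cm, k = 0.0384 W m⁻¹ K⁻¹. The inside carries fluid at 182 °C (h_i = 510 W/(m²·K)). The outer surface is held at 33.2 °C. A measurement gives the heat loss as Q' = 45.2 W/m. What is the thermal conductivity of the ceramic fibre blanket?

k = 0.0762 W/m·K

ΣR = ΔT/Q' = |182 − 33.2|/45.2 = 3.292 m·K/W
Known resistances:
  R'_conv,in = 1/(2πr h) = 1/(2π·0.0204·510) = 0.01530 m·K/W
  R'_cast iron = ln(0.0250/0.0204)/(2πk) = 0.2033/(2π·64.3) = 5.033×10^-4 m·K/W
  R'_mineral wool = ln(0.0736/0.0448)/(2πk) = 0.4964/(2π·0.0384) = 2.058 m·K/W
R_ceramic fibre blanket = ΣR − ΣR_known = 3.292 − 2.074 = 1.218 m·K/W
ln(r₂/r₁)/(2πk) = 1.218 ⇒ k = 0.5833/(2π·1.218) = 0.0762 W/m·K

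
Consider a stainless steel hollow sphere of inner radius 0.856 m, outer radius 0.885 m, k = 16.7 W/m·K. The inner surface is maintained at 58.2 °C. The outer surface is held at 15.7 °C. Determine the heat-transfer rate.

Q = 4πk·ΔT/(1/r₁ − 1/r₂) = 4π × 16.7 × 42.5 / (1/0.856 − 1/0.885) = 2.33×10^5 W

Q = 233 kW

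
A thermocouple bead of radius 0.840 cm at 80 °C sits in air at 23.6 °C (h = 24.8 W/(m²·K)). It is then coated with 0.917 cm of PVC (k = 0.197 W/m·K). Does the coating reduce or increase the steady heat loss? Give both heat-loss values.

increases: 1.24 → 1.59 W

Critical radius for a sphere: r_cr = 2k/h = 0.0159 m = 1.59 cm.
Outer radius after coating: r₂ = 0.00840 + 0.00917 = 0.01757 m.
r₁ < r_cr < r₂: heat loss rises to a maximum at r_cr then falls. Whether the coating helps depends on whether Q(r₂) has dropped back below Q(r₁).
Bare: R = 1/(4πr₁²h) = 45.48 K/W; Q = 56.4/45.48 = 1.24 W.
Coated: R = R_cond + R_conv = 35.49 K/W; Q = 56.4/35.49 = 1.59 W.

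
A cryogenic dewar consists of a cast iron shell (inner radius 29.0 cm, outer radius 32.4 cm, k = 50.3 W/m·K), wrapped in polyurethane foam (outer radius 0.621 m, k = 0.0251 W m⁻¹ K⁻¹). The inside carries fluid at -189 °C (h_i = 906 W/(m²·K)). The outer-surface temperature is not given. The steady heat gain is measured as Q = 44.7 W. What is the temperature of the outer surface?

Series resistances:
  R_conv,in = 1/(4πr²h) = 1/(4π·0.290²·906) = 0.001044 K/W
  R_cast iron = (1/0.290 − 1/0.324)/(4πk) = 0.3619/(4π·50.3) = 5.725×10^-4 K/W
  R_polyurethane foam = (1/0.324 − 1/0.621)/(4πk) = 1.476/(4π·0.0251) = 4.680 K/W
ΣR = 4.682 K/W
ΔT = Q·ΣR = 44.7 × 4.682 = 209.3 K
Heat flows inward, so T_out = T_in + ΔT = -189 + 209.3 = 20.3 °C

T_out = 20.3 °C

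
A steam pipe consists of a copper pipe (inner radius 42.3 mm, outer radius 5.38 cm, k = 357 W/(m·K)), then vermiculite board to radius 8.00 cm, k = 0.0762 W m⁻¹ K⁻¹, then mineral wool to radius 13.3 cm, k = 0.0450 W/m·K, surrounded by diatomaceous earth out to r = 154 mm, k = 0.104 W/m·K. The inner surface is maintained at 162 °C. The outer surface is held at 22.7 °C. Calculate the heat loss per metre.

Q' = 48.9 W/m

Series thermal resistances, inner to outer:
  R'_copper = ln(0.0538/0.0423)/(2πk) = 0.2405/(2π·357) = 1.072×10^-4 m·K/W
  R'_vermiculite board = ln(0.0800/0.0538)/(2πk) = 0.3968/(2π·0.0762) = 0.8287 m·K/W
  R'_mineral wool = ln(0.133/0.0800)/(2πk) = 0.5083/(2π·0.0450) = 1.798 m·K/W
  R'_diatomaceous earth = ln(0.154/0.133)/(2πk) = 0.1466/(2π·0.104) = 0.2244 m·K/W
ΣR = 1.072×10^-4 + 0.8287 + 1.798 + 0.2244 = 2.851 m·K/W
Q' = ΔT/ΣR = (162 °C − 22.7 °C)/2.851 = 48.9 W/m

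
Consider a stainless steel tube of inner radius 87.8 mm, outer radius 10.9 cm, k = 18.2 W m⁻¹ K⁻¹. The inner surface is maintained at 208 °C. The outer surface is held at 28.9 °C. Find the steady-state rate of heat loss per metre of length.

Q' = 94.7 kW/m

Q' = 2πk·ΔT/ln(r₂/r₁) = 2π × 18.2 × 179.1 / ln(0.109/0.0878) = 94700 W/m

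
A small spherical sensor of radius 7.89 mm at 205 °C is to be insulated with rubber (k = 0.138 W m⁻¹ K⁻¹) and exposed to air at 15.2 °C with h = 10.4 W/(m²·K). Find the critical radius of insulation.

For a sphere, r_cr = 2k_ins/h = 2·0.138/10.4 = 0.0265 m = 2.65 cm

r_cr = 2.65 cm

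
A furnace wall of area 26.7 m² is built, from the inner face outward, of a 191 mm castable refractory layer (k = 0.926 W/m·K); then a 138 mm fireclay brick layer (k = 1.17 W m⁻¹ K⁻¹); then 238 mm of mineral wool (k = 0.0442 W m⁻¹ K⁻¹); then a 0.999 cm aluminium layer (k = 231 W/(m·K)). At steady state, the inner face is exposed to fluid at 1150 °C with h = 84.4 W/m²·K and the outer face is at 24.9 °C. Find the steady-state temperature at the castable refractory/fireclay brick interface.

T = 1107 °C

Treat each layer as a resistance in series:
  R_conv,in = 1/(hA) = 1/(84.4·26.7) = 4.438×10^-4 K/W
  R_castable refractory = L/(kA) = 0.191/(0.926·26.7) = 0.007725 K/W
  R_fireclay brick = L/(kA) = 0.138/(1.17·26.7) = 0.004418 K/W
  R_mineral wool = L/(kA) = 0.238/(0.0442·26.7) = 0.2017 K/W
  R_aluminium = L/(kA) = 0.00999/(231·26.7) = 1.620×10^-6 K/W
ΣR = 4.438×10^-4 + 0.007725 + 0.004418 + 0.2017 + 1.620×10^-6 = 0.2143 K/W
Q = ΔT/ΣR = (1150 °C − 24.9 °C)/0.2143 = 5250 W
From the inner boundary to the castable refractory/fireclay brick interface, ΣR_partial = 0.008169 K/W.
T_interface = T_in − Q·ΣR_partial = 1150 °C − (5250)(0.008169) = 1107 °C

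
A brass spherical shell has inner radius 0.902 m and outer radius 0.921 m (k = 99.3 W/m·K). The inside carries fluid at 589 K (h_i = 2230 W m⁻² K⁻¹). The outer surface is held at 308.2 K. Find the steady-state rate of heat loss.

Q = 4520 kW

Series thermal resistances, inner to outer:
  R_conv,in = 1/(4πr²h) = 1/(4π·0.902²·2230) = 4.386×10^-5 K/W
  R_brass = (1/0.902 − 1/0.921)/(4πk) = 0.02287/(4π·99.3) = 1.833×10^-5 K/W
ΣR = 4.386×10^-5 + 1.833×10^-5 = 6.219×10^-5 K/W
Q = ΔT/ΣR = (589 K − 308.2 K)/6.219×10^-5 = 4.52×10^6 W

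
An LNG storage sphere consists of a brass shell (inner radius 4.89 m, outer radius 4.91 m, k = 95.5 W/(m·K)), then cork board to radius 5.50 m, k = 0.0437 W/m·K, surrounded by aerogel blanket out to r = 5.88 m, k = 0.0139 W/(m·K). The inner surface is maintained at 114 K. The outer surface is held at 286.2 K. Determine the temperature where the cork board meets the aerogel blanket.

Treat each layer as a resistance in series:
  R_brass = (1/4.89 − 1/4.91)/(4πk) = 8.330×10^-4/(4π·95.5) = 6.941×10^-7 K/W
  R_cork board = (1/4.91 − 1/5.50)/(4πk) = 0.02185/(4π·0.0437) = 0.03978 K/W
  R_aerogel blanket = (1/5.50 − 1/5.88)/(4πk) = 0.01175/(4π·0.0139) = 0.06727 K/W
ΣR = 6.941×10^-7 + 0.03978 + 0.06727 = 0.1071 K/W
Q = ΔT/ΣR = (114 K − 286.2 K)/0.1071 = -1608 W
From the inner boundary to the cork board/aerogel blanket interface, ΣR_partial = 0.03978 K/W.
T_interface = T_in − Q·ΣR_partial = 114 K − (-1608)(0.03978) = 178.0 K

T = 178.0 K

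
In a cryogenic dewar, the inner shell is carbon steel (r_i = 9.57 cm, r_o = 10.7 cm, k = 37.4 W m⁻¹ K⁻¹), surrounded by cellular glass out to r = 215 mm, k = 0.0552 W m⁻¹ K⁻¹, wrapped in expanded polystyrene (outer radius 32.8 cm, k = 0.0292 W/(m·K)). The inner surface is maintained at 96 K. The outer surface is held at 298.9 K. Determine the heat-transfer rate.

Q = 18.2 W

Series thermal resistances, inner to outer:
  R_carbon steel = (1/0.0957 − 1/0.107)/(4πk) = 1.104/(4π·37.4) = 0.002348 K/W
  R_cellular glass = (1/0.107 − 1/0.215)/(4πk) = 4.695/(4π·0.0552) = 6.768 K/W
  R_expanded polystyrene = (1/0.215 − 1/0.328)/(4πk) = 1.602/(4π·0.0292) = 4.367 K/W
ΣR = 0.002348 + 6.768 + 4.367 = 11.14 K/W
Q = ΔT/ΣR = (96 K − 298.9 K)/11.14 = -18.2 W
(Negative Q ⇒ heat flows inward; heat gain = 18.2 W.)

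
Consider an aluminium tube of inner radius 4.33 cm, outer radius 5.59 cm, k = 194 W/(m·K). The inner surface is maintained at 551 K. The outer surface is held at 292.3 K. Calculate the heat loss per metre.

Q' = 1.23×10^6 W/m

Q' = 2πk·ΔT/ln(r₂/r₁) = 2π × 194 × 258.7 / ln(0.0559/0.0433) = 1.23×10^6 W/m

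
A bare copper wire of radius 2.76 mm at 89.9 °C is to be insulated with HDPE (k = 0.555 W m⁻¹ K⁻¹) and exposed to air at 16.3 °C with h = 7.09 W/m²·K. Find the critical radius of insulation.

For a cylinder, r_cr = k_ins/h = 0.555/7.09 = 0.0783 m = 7.83 cm

r_cr = 7.83 cm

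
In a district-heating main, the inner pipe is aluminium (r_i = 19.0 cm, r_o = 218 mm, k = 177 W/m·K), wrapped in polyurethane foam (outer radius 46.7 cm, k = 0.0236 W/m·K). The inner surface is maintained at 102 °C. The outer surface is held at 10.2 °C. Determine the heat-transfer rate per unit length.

Treat each layer as a resistance in series:
  R'_aluminium = ln(0.218/0.190)/(2πk) = 0.1375/(2π·177) = 1.236×10^-4 m·K/W
  R'_polyurethane foam = ln(0.467/0.218)/(2πk) = 0.7618/(2π·0.0236) = 5.138 m·K/W
ΣR = 1.236×10^-4 + 5.138 = 5.138 m·K/W
Q' = ΔT/ΣR = (102 °C − 10.2 °C)/5.138 = 17.9 W/m

Q' = 17.9 W/m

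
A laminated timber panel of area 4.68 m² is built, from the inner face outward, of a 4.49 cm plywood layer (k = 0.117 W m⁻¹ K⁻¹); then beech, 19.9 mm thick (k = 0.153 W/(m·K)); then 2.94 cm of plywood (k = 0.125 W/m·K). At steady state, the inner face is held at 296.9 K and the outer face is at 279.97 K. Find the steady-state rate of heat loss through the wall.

Treat each layer as a resistance in series:
  R_plywood = L/(kA) = 0.0449/(0.117·4.68) = 0.08200 K/W
  R_beech = L/(kA) = 0.0199/(0.153·4.68) = 0.02779 K/W
  R_plywood = L/(kA) = 0.0294/(0.125·4.68) = 0.05026 K/W
ΣR = 0.08200 + 0.02779 + 0.05026 = 0.1600 K/W
Q = ΔT/ΣR = (296.9 K − 279.97 K)/0.1600 = 106 W

Q = 106 W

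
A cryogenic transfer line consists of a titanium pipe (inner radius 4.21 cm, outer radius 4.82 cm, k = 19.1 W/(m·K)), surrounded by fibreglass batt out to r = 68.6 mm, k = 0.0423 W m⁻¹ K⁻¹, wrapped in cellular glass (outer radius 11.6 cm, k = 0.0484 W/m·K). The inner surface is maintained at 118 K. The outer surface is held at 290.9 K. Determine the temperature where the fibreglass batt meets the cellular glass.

T = 193.2 K

Treat each layer as a resistance in series:
  R'_titanium = ln(0.0482/0.0421)/(2πk) = 0.1353/(2π·19.1) = 0.001128 m·K/W
  R'_fibreglass batt = ln(0.0686/0.0482)/(2πk) = 0.3529/(2π·0.0423) = 1.328 m·K/W
  R'_cellular glass = ln(0.116/0.0686)/(2πk) = 0.5253/(2π·0.0484) = 1.727 m·K/W
ΣR = 0.001128 + 1.328 + 1.727 = 3.056 m·K/W
Q' = ΔT/ΣR = (118 K − 290.9 K)/3.056 = -56.58 W/m
From the inner boundary to the fibreglass batt/cellular glass interface, ΣR_partial = 1.329 m·K/W.
T_interface = T_in − Q'·ΣR_partial = 118 K − (-56.58)(1.329) = 193.2 K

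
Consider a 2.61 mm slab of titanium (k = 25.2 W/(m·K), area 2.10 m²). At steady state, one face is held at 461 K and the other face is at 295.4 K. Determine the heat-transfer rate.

Q = kA·ΔT/L = 25.2 × 2.10 × |461 K − 295.4 K| / 0.00261 = 3.36×10^6 W

Q = 3.36×10^6 W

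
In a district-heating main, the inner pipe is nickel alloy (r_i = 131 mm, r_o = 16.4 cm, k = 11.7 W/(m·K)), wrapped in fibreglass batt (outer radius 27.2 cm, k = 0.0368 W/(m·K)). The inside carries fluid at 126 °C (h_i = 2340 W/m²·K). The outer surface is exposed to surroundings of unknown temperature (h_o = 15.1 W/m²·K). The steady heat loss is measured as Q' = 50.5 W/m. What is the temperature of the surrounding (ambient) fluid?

Sum the resistances:
  R'_conv,in = 1/(2πr h) = 1/(2π·0.131·2340) = 5.192×10^-4 m·K/W
  R'_nickel alloy = ln(0.164/0.131)/(2πk) = 0.2247/(2π·11.7) = 0.003056 m·K/W
  R'_fibreglass batt = ln(0.272/0.164)/(2πk) = 0.5059/(2π·0.0368) = 2.188 m·K/W
  R'_conv,out = 1/(2πr h) = 1/(2π·0.272·15.1) = 0.03875 m·K/W
ΣR = 2.230 m·K/W
ΔT = Q'·ΣR = 50.5 × 2.230 = 112.6 K
Heat flows outward, so T_out = T_in − ΔT = 126 − 112.6 = 13.4 °C

T_out = 13.4 °C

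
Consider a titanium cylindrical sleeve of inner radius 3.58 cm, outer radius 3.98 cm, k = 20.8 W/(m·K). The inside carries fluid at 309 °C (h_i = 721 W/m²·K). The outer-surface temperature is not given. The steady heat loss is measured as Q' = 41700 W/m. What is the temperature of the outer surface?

Sum the resistances:
  R'_conv,in = 1/(2πr h) = 1/(2π·0.0358·721) = 0.006166 m·K/W
  R'_titanium = ln(0.0398/0.0358)/(2πk) = 0.1059/(2π·20.8) = 8.105×10^-4 m·K/W
ΣR = 0.006976 m·K/W
ΔT = Q'·ΣR = 41700 × 0.006976 = 290.9 K
Heat flows outward, so T_out = T_in − ΔT = 309 − 290.9 = 18.1 °C

T_out = 18.1 °C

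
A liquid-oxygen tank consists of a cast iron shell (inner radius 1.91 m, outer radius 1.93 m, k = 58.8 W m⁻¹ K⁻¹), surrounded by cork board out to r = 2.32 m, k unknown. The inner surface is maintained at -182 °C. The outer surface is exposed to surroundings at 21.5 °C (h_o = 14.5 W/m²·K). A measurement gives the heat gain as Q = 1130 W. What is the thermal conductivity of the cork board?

ΣR = ΔT/Q = |-182 − 21.5|/1130 = 0.1801 K/W
Known resistances:
  R_cast iron = (1/1.91 − 1/1.93)/(4πk) = 0.005425/(4π·58.8) = 7.343×10^-6 K/W
  R_conv,out = 1/(4πr²h) = 1/(4π·2.32²·14.5) = 0.001020 K/W
R_cork board = ΣR − ΣR_known = 0.1801 − 0.001027 = 0.1791 K/W
(1/r₁−1/r₂)/(4πk) = 0.1791 ⇒ k = 0.08710/(4π·0.1791) = 0.0387 W/m·K

k = 0.0387 W/m·K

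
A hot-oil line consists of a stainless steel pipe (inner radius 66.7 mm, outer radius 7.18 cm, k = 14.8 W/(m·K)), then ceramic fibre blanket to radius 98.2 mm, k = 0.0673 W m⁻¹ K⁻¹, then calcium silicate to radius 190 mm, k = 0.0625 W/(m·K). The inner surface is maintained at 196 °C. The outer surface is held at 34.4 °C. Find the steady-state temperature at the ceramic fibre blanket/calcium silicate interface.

T = 147 °C

Series thermal resistances, inner to outer:
  R'_stainless steel = ln(0.0718/0.0667)/(2πk) = 0.07368/(2π·14.8) = 7.923×10^-4 m·K/W
  R'_ceramic fibre blanket = ln(0.0982/0.0718)/(2πk) = 0.3131/(2π·0.0673) = 0.7405 m·K/W
  R'_calcium silicate = ln(0.190/0.0982)/(2πk) = 0.6600/(2π·0.0625) = 1.681 m·K/W
ΣR = 7.923×10^-4 + 0.7405 + 1.681 = 2.422 m·K/W
Q' = ΔT/ΣR = (196 °C − 34.4 °C)/2.422 = 66.72 W/m
From the inner boundary to the ceramic fibre blanket/calcium silicate interface, ΣR_partial = 0.7413 m·K/W.
T_interface = T_in − Q'·ΣR_partial = 196 °C − (66.72)(0.7413) = 147 °C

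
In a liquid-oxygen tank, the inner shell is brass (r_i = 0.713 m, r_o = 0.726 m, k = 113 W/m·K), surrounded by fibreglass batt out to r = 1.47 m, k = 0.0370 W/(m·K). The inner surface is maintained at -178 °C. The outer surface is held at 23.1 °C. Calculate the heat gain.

Q = 134 W

Resistance network (inner→outer):
  R_brass = (1/0.713 − 1/0.726)/(4πk) = 0.02511/(4π·113) = 1.769×10^-5 K/W
  R_fibreglass batt = (1/0.726 − 1/1.47)/(4πk) = 0.6971/(4π·0.0370) = 1.499 K/W
ΣR = 1.769×10^-5 + 1.499 = 1.499 K/W
Q = ΔT/ΣR = (-178 °C − 23.1 °C)/1.499 = -134 W
(Negative Q ⇒ heat flows inward; heat gain = 134 W.)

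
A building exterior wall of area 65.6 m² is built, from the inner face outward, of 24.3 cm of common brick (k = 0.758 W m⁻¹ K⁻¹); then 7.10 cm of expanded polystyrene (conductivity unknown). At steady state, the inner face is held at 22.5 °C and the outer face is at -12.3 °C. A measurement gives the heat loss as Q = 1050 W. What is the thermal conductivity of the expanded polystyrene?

k = 0.0383 W/m·K

ΣR = ΔT/Q = |22.5 − -12.3|/1050 = 0.03314 K/W
Known resistances:
  R_common brick = L/(kA) = 0.243/(0.758·65.6) = 0.004887 K/W
R_expanded polystyrene = ΣR − ΣR_known = 0.03314 − 0.004887 = 0.02825 K/W
L/(kA) = 0.02825 ⇒ k = 0.0710/(0.02825·65.6) = 0.0383 W/m·K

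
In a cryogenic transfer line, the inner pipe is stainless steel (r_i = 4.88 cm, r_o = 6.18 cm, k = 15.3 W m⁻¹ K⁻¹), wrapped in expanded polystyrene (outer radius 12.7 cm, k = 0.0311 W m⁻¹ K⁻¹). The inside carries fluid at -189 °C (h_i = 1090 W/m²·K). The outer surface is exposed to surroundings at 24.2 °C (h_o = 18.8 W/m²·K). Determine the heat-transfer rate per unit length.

Resistance network (inner→outer):
  R'_conv,in = 1/(2πr h) = 1/(2π·0.0488·1090) = 0.002992 m·K/W
  R'_stainless steel = ln(0.0618/0.0488)/(2πk) = 0.2362/(2π·15.3) = 0.002457 m·K/W
  R'_expanded polystyrene = ln(0.127/0.0618)/(2πk) = 0.7203/(2π·0.0311) = 3.686 m·K/W
  R'_conv,out = 1/(2πr h) = 1/(2π·0.127·18.8) = 0.06666 m·K/W
ΣR = 0.002992 + 0.002457 + 3.686 + 0.06666 = 3.758 m·K/W
Q' = ΔT/ΣR = (-189 °C − 24.2 °C)/3.758 = -56.7 W/m
(Negative Q' ⇒ heat flows inward; heat gain = 56.7 W/m.)

Q' = 56.7 W/m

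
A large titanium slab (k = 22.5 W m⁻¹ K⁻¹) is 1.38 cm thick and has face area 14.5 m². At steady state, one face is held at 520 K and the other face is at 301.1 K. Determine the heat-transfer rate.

Q = 5.18×10^6 W

Q = kA·ΔT/L = 22.5 × 14.5 × |520 K − 301.1 K| / 0.0138 = 5.18×10^6 W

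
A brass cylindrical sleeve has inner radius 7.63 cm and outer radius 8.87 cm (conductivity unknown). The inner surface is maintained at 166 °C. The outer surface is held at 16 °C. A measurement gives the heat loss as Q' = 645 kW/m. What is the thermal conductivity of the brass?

ΣR = ΔT/Q' = |166 − 16|/6.45×10^5 = 2.326×10^-4 m·K/W
ln(r₂/r₁)/(2πk) = 2.326×10^-4 ⇒ k = 0.1506/(2π·2.326×10^-4) = 103 W/m·K

k = 103 W/m·K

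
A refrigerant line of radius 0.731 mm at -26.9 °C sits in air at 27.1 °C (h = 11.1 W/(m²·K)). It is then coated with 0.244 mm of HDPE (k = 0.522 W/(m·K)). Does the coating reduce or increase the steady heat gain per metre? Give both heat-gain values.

Critical radius for a cylinder: r_cr = k/h = 0.0470 m = 4.70 cm.
Outer radius after coating: r₂ = 7.31×10^-4 + 2.44×10^-4 = 0.000975 m.
Since r₁ < r_cr and r₂ ≤ r_cr, the coating moves toward the maximum at r_cr — heat gain rises.
Bare: R = 1/(2πr₁h) = 19.61 m·K/W; Q = 54/19.61 = 2.75 W/m.
Coated: R = R_cond + R_conv = 14.79 m·K/W; Q = 54/14.79 = 3.65 W/m.

increases: 2.75 → 3.65 W/m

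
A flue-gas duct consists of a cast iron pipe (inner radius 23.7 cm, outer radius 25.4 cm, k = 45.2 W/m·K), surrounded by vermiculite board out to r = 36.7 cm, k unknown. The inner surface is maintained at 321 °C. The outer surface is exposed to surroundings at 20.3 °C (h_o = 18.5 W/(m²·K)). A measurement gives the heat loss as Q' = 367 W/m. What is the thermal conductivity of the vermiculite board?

ΣR = ΔT/Q' = |321 − 20.3|/367 = 0.8193 m·K/W
Known resistances:
  R'_cast iron = ln(0.254/0.237)/(2πk) = 0.06927/(2π·45.2) = 2.439×10^-4 m·K/W
  R'_conv,out = 1/(2πr h) = 1/(2π·0.367·18.5) = 0.02344 m·K/W
R_vermiculite board = ΣR − ΣR_known = 0.8193 − 0.02368 = 0.7956 m·K/W
ln(r₂/r₁)/(2πk) = 0.7956 ⇒ k = 0.3680/(2π·0.7956) = 0.0736 W/m·K

k = 0.0736 W/m·K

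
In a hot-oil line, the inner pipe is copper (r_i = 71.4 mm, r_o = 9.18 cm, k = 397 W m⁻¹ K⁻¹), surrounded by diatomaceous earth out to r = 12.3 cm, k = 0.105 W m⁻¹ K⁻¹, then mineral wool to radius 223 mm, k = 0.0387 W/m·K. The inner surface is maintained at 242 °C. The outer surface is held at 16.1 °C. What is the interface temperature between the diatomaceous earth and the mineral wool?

Resistance network (inner→outer):
  R'_copper = ln(0.0918/0.0714)/(2πk) = 0.2513/(2π·397) = 1.008×10^-4 m·K/W
  R'_diatomaceous earth = ln(0.123/0.0918)/(2πk) = 0.2926/(2π·0.105) = 0.4435 m·K/W
  R'_mineral wool = ln(0.223/0.123)/(2πk) = 0.5950/(2π·0.0387) = 2.447 m·K/W
ΣR = 1.008×10^-4 + 0.4435 + 2.447 = 2.891 m·K/W
Q' = ΔT/ΣR = (242 °C − 16.1 °C)/2.891 = 78.14 W/m
From the inner boundary to the diatomaceous earth/mineral wool interface, ΣR_partial = 0.4436 m·K/W.
T_interface = T_in − Q'·ΣR_partial = 242 °C − (78.14)(0.4436) = 207 °C

T = 207 °C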